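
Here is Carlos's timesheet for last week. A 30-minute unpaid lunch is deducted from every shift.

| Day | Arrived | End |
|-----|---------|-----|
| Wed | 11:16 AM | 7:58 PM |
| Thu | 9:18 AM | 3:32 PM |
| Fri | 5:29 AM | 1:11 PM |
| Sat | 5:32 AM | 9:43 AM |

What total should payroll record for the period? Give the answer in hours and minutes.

24 h 49 min

Wed: 11:16 AM–7:58 PM = 8 h 42 min; less 30 min break → 8 h 12 min
Thu: 9:18 AM–3:32 PM = 6 h 14 min; less 30 min break → 5 h 44 min
Fri: 5:29 AM–1:11 PM = 7 h 42 min; less 30 min break → 7 h 12 min
Sat: 5:32 AM–9:43 AM = 4 h 11 min; less 30 min break → 3 h 41 min
Total: 8 h 12 min + 5 h 44 min + 7 h 12 min + 3 h 41 min = 24 h 49 min.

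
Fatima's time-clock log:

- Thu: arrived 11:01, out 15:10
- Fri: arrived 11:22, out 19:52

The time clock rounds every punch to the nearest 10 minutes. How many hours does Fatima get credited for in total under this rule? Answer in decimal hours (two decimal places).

Thu: in 11:01→11:00, out 15:10→15:10; 4 h 10 min
Fri: in 11:22→11:20, out 19:52→19:50; 8 h 30 min
Total credited: 12 h 40 min.

12.67 hours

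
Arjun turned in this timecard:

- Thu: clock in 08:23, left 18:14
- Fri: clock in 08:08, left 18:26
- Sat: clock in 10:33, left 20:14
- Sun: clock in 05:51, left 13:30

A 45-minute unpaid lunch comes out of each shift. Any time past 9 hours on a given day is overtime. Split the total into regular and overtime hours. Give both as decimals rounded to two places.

Thu: 08:23–18:14 = 9 h 51 min; less 45 min break → 9 h 6 min
Fri: 08:08–18:26 = 10 h 18 min; less 45 min break → 9 h 33 min
Sat: 10:33–20:14 = 9 h 41 min; less 45 min break → 8 h 56 min
Sun: 05:51–13:30 = 7 h 39 min; less 45 min break → 6 h 54 min
Thu reg 9 h 0 min / OT 0 h 6 min; Fri reg 9 h 0 min / OT 0 h 33 min; Sat reg 8 h 56 min / OT 0 h 0 min; Sun reg 6 h 54 min / OT 0 h 0 min.
Totals: regular 33 h 50 min, overtime 0 h 39 min.

Regular 33.83 hours, overtime 0.65 hours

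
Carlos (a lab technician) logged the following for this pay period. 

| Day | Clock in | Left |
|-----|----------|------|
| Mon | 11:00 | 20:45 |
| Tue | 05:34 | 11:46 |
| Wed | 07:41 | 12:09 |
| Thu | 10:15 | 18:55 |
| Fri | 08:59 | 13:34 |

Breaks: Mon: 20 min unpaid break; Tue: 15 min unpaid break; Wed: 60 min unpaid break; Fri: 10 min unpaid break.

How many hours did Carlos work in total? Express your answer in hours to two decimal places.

31.92 hours

Mon: 11:00–20:45 = 9 h 45 min; less 20 min break → 9 h 25 min
Tue: 05:34–11:46 = 6 h 12 min; less 15 min break → 5 h 57 min
Wed: 07:41–12:09 = 4 h 28 min; less 60 min break → 3 h 28 min
Thu: 10:15–18:55 = 8 h 40 min
Fri: 08:59–13:34 = 4 h 35 min; less 10 min break → 4 h 25 min
Total: 9 h 25 min + 5 h 57 min + 3 h 28 min + 8 h 40 min + 4 h 25 min = 31 h 55 min.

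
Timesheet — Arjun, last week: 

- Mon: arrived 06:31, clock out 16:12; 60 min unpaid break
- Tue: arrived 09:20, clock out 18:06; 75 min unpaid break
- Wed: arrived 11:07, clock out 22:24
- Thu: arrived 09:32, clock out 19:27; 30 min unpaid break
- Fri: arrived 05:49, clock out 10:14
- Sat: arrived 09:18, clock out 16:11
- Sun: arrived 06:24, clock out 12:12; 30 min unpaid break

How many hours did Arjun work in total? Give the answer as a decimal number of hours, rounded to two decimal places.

Mon: 06:31–16:12 = 9 h 41 min; less 60 min break → 8 h 41 min
Tue: 09:20–18:06 = 8 h 46 min; less 75 min break → 7 h 31 min
Wed: 11:07–22:24 = 11 h 17 min
Thu: 09:32–19:27 = 9 h 55 min; less 30 min break → 9 h 25 min
Fri: 05:49–10:14 = 4 h 25 min
Sat: 09:18–16:11 = 6 h 53 min
Sun: 06:24–12:12 = 5 h 48 min; less 30 min break → 5 h 18 min
Total: 8 h 41 min + 7 h 31 min + 11 h 17 min + 9 h 25 min + 4 h 25 min + 6 h 53 min + 5 h 18 min = 53 h 30 min.

53.50 hours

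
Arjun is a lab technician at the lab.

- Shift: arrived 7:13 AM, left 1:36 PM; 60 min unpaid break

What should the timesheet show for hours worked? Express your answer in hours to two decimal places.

Shift: 7:13 AM–1:36 PM = 6 h 23 min; less 60 min break → 5 h 23 min

5.38 hours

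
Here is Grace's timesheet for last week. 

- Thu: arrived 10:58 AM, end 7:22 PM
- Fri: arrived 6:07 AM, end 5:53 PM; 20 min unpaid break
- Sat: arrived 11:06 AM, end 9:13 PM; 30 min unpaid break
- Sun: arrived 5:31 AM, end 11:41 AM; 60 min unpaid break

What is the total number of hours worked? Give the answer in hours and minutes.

34 h 37 min

Thu: 10:58 AM–7:22 PM = 8 h 24 min
Fri: 6:07 AM–5:53 PM = 11 h 46 min; less 20 min break → 11 h 26 min
Sat: 11:06 AM–9:13 PM = 10 h 7 min; less 30 min break → 9 h 37 min
Sun: 5:31 AM–11:41 AM = 6 h 10 min; less 60 min break → 5 h 10 min
Total: 8 h 24 min + 11 h 26 min + 9 h 37 min + 5 h 10 min = 34 h 37 min.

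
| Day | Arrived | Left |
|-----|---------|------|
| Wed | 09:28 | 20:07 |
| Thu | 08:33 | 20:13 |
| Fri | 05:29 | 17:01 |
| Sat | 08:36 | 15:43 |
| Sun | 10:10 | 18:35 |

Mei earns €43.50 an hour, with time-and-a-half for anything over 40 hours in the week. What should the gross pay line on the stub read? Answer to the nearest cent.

€2352.26

Wed: 09:28–20:07 = 10 h 39 min
Thu: 08:33–20:13 = 11 h 40 min
Fri: 05:29–17:01 = 11 h 32 min
Sat: 08:36–15:43 = 7 h 7 min
Sun: 10:10–18:35 = 8 h 25 min
Total worked: 49 h 23 min = 2963 min.
Regular 40 h 0 min = 2400 min at €43.50/h; overtime 9 h 23 min = 563 min at €65.25/h.
Pay = (2400 × €43.50 + 563 × €65.25) ÷ 60 = €2352.26.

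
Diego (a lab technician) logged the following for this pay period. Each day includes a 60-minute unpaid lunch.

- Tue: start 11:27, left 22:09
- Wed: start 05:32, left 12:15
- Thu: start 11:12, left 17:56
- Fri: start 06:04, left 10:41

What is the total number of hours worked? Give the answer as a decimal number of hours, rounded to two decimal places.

24.77 hours

Tue: 11:27–22:09 = 10 h 42 min; less 60 min break → 9 h 42 min
Wed: 05:32–12:15 = 6 h 43 min; less 60 min break → 5 h 43 min
Thu: 11:12–17:56 = 6 h 44 min; less 60 min break → 5 h 44 min
Fri: 06:04–10:41 = 4 h 37 min; less 60 min break → 3 h 37 min
Total: 9 h 42 min + 5 h 43 min + 5 h 44 min + 3 h 37 min = 24 h 46 min.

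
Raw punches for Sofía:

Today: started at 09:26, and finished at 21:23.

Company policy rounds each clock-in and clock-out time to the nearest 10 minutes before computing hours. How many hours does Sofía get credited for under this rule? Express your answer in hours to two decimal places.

11.83 hours

Today: in 09:26→09:30, out 21:23→21:20; 11 h 50 min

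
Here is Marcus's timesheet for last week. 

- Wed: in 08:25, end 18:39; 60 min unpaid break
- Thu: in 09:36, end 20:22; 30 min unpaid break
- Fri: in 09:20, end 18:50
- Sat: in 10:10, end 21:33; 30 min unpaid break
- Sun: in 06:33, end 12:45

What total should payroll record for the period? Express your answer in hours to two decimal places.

Wed: 08:25–18:39 = 10 h 14 min; less 60 min break → 9 h 14 min
Thu: 09:36–20:22 = 10 h 46 min; less 30 min break → 10 h 16 min
Fri: 09:20–18:50 = 9 h 30 min
Sat: 10:10–21:33 = 11 h 23 min; less 30 min break → 10 h 53 min
Sun: 06:33–12:45 = 6 h 12 min
Total: 9 h 14 min + 10 h 16 min + 9 h 30 min + 10 h 53 min + 6 h 12 min = 46 h 5 min.

46.08 hours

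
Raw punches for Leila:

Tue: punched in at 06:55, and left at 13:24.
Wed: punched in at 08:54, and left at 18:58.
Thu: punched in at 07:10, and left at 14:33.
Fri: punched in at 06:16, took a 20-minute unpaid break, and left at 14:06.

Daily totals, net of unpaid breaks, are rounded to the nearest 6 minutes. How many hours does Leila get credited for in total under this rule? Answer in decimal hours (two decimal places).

Tue: 06:55–13:24 = 6 h 29 min → rounds to 6 h 30 min
Wed: 08:54–18:58 = 10 h 4 min → rounds to 10 h 6 min
Thu: 07:10–14:33 = 7 h 23 min → rounds to 7 h 24 min
Fri: 06:16–14:06 = 7 h 50 min − 20 min = 7 h 30 min → rounds to 7 h 30 min
Total credited: 31 h 30 min.

31.50 hours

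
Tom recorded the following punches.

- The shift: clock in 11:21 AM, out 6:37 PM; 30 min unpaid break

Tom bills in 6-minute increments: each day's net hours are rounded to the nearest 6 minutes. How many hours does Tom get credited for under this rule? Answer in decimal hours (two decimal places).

The shift: 11:21 AM–6:37 PM = 7 h 16 min − 30 min = 6 h 46 min → rounds to 6 h 48 min

6.80 hours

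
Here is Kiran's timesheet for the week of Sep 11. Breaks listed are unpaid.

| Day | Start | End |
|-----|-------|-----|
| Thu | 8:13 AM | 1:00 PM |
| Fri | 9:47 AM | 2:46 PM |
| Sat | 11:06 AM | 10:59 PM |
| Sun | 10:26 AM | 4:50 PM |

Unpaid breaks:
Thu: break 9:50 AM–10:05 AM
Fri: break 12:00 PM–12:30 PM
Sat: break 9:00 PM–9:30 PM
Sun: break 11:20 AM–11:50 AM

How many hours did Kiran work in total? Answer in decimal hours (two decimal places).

26.30 hours

Thu: 8:13 AM–1:00 PM = 4 h 47 min; less 15 min break → 4 h 32 min
Fri: 9:47 AM–2:46 PM = 4 h 59 min; less 30 min break → 4 h 29 min
Sat: 11:06 AM–10:59 PM = 11 h 53 min; less 30 min break → 11 h 23 min
Sun: 10:26 AM–4:50 PM = 6 h 24 min; less 30 min break → 5 h 54 min
Total: 4 h 32 min + 4 h 29 min + 11 h 23 min + 5 h 54 min = 26 h 18 min.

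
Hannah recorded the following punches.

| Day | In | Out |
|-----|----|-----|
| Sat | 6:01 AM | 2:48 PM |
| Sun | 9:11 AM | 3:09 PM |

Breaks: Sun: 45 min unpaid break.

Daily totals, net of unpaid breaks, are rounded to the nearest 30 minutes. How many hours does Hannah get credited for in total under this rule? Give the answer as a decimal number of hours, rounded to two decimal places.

Sat: 6:01 AM–2:48 PM = 8 h 47 min → rounds to 9 h 0 min
Sun: 9:11 AM–3:09 PM = 5 h 58 min − 45 min = 5 h 13 min → rounds to 5 h 0 min
Total credited: 14 h 0 min.

14.00 hours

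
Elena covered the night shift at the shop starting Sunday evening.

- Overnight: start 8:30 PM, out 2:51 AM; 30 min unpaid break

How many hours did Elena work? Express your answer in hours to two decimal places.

5.85 hours

Overnight: 8:30 PM → midnight = 3 h 30 min; midnight → 2:51 AM = 2 h 51 min; span 6 h 21 min; less 30 min break → 5 h 51 min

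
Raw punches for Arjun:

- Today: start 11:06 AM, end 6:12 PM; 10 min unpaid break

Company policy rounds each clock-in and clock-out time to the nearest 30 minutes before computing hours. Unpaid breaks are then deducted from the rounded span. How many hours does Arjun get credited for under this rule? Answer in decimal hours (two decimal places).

Today: in 11:06 AM→11:00 AM, out 6:12 PM→6:00 PM; 7 h 0 min − 10 min = 6 h 50 min

6.83 hours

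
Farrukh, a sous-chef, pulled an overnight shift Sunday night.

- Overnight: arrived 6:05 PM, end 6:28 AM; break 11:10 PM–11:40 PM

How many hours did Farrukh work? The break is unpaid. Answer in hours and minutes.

Overnight: 6:05 PM → midnight = 5 h 55 min; midnight → 6:28 AM = 6 h 28 min; span 12 h 23 min; less 30 min break → 11 h 53 min

11 h 53 min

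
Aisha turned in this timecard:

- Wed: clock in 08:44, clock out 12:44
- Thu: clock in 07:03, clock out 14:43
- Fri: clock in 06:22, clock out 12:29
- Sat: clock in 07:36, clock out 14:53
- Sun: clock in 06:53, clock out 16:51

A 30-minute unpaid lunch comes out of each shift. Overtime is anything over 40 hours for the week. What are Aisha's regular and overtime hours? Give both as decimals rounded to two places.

Regular 32.53 hours, overtime 0.00 hours

Wed: 08:44–12:44 = 4 h 0 min; less 30 min break → 3 h 30 min
Thu: 07:03–14:43 = 7 h 40 min; less 30 min break → 7 h 10 min
Fri: 06:22–12:29 = 6 h 7 min; less 30 min break → 5 h 37 min
Sat: 07:36–14:53 = 7 h 17 min; less 30 min break → 6 h 47 min
Sun: 06:53–16:51 = 9 h 58 min; less 30 min break → 9 h 28 min
Total worked: 32 h 32 min = 32.53 h.
Threshold 40 h → overtime 0 h 0 min, regular 32 h 32 min.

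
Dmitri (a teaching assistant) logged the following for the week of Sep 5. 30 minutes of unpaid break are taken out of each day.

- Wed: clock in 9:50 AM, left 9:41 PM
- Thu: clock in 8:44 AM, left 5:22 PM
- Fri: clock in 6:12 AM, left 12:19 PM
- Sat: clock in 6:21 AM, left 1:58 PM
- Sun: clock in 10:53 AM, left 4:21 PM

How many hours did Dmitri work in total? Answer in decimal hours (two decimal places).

37.18 hours

Wed: 9:50 AM–9:41 PM = 11 h 51 min; less 30 min break → 11 h 21 min
Thu: 8:44 AM–5:22 PM = 8 h 38 min; less 30 min break → 8 h 8 min
Fri: 6:12 AM–12:19 PM = 6 h 7 min; less 30 min break → 5 h 37 min
Sat: 6:21 AM–1:58 PM = 7 h 37 min; less 30 min break → 7 h 7 min
Sun: 10:53 AM–4:21 PM = 5 h 28 min; less 30 min break → 4 h 58 min
Total: 11 h 21 min + 8 h 8 min + 5 h 37 min + 7 h 7 min + 4 h 58 min = 37 h 11 min.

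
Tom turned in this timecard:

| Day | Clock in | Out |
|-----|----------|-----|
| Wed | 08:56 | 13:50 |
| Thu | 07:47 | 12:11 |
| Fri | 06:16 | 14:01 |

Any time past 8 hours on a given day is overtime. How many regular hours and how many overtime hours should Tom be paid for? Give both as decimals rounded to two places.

Regular 17.05 hours, overtime 0.00 hours

Wed: 08:56–13:50 = 4 h 54 min
Thu: 07:47–12:11 = 4 h 24 min
Fri: 06:16–14:01 = 7 h 45 min
Wed reg 4 h 54 min / OT 0 h 0 min; Thu reg 4 h 24 min / OT 0 h 0 min; Fri reg 7 h 45 min / OT 0 h 0 min.
Totals: regular 17 h 3 min, overtime 0 h 0 min.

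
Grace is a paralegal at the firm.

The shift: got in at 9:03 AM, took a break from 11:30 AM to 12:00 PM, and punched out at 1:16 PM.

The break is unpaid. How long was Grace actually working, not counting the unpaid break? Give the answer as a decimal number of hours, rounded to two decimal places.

The shift: 9:03 AM–1:16 PM = 4 h 13 min; less 30 min break → 3 h 43 min

3.72 hours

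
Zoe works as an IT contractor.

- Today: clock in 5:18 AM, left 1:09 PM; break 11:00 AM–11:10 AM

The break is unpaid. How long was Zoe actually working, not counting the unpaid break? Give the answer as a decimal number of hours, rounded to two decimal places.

Today: 5:18 AM–1:09 PM = 7 h 51 min; less 10 min break → 7 h 41 min

7.68 hours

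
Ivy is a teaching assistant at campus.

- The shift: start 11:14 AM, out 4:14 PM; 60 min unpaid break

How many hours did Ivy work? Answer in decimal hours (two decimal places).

The shift: 11:14 AM–4:14 PM = 5 h 0 min; less 60 min break → 4 h 0 min

4.00 hours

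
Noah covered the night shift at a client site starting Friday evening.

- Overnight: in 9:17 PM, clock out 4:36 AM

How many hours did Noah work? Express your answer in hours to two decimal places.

Overnight: 9:17 PM → midnight = 2 h 43 min; midnight → 4:36 AM = 4 h 36 min; span 7 h 19 min

7.32 hours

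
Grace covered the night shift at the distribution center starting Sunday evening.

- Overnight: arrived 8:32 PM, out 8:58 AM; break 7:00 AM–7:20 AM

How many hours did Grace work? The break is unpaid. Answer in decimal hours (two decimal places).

Overnight: 8:32 PM → midnight = 3 h 28 min; midnight → 8:58 AM = 8 h 58 min; span 12 h 26 min; less 20 min break → 12 h 6 min

12.10 hours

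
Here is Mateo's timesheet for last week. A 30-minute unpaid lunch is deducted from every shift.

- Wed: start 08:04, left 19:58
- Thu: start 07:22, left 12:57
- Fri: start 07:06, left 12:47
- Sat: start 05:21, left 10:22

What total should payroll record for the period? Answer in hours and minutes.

Wed: 08:04–19:58 = 11 h 54 min; less 30 min break → 11 h 24 min
Thu: 07:22–12:57 = 5 h 35 min; less 30 min break → 5 h 5 min
Fri: 07:06–12:47 = 5 h 41 min; less 30 min break → 5 h 11 min
Sat: 05:21–10:22 = 5 h 1 min; less 30 min break → 4 h 31 min
Total: 11 h 24 min + 5 h 5 min + 5 h 11 min + 4 h 31 min = 26 h 11 min.

26 h 11 min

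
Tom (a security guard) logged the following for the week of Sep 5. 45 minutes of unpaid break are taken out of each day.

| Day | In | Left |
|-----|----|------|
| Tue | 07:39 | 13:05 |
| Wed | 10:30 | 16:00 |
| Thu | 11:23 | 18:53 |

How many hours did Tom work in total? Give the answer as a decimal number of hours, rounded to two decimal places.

Tue: 07:39–13:05 = 5 h 26 min; less 45 min break → 4 h 41 min
Wed: 10:30–16:00 = 5 h 30 min; less 45 min break → 4 h 45 min
Thu: 11:23–18:53 = 7 h 30 min; less 45 min break → 6 h 45 min
Total: 4 h 41 min + 4 h 45 min + 6 h 45 min = 16 h 11 min.

16.18 hours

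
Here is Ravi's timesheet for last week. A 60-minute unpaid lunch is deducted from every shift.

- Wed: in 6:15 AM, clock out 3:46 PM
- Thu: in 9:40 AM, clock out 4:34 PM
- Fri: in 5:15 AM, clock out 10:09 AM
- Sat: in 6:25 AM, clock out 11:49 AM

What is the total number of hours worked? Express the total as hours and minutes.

22 h 43 min

Wed: 6:15 AM–3:46 PM = 9 h 31 min; less 60 min break → 8 h 31 min
Thu: 9:40 AM–4:34 PM = 6 h 54 min; less 60 min break → 5 h 54 min
Fri: 5:15 AM–10:09 AM = 4 h 54 min; less 60 min break → 3 h 54 min
Sat: 6:25 AM–11:49 AM = 5 h 24 min; less 60 min break → 4 h 24 min
Total: 8 h 31 min + 5 h 54 min + 3 h 54 min + 4 h 24 min = 22 h 43 min.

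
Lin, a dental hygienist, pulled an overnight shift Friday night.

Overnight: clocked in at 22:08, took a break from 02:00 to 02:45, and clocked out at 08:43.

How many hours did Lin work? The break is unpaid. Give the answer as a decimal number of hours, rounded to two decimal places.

Overnight: 22:08 → midnight = 1 h 52 min; midnight → 08:43 = 8 h 43 min; span 10 h 35 min; less 45 min break → 9 h 50 min

9.83 hours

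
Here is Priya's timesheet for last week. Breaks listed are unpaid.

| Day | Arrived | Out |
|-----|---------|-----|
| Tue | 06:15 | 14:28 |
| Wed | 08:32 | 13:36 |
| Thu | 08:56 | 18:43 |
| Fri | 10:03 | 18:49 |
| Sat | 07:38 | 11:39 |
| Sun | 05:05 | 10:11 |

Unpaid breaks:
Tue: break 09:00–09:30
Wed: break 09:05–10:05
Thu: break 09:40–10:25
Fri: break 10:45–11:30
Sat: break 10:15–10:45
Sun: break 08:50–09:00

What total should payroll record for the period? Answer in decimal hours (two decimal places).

37.28 hours

Tue: 06:15–14:28 = 8 h 13 min; less 30 min break → 7 h 43 min
Wed: 08:32–13:36 = 5 h 4 min; less 60 min break → 4 h 4 min
Thu: 08:56–18:43 = 9 h 47 min; less 45 min break → 9 h 2 min
Fri: 10:03–18:49 = 8 h 46 min; less 45 min break → 8 h 1 min
Sat: 07:38–11:39 = 4 h 1 min; less 30 min break → 3 h 31 min
Sun: 05:05–10:11 = 5 h 6 min; less 10 min break → 4 h 56 min
Total: 7 h 43 min + 4 h 4 min + 9 h 2 min + 8 h 1 min + 3 h 31 min + 4 h 56 min = 37 h 17 min.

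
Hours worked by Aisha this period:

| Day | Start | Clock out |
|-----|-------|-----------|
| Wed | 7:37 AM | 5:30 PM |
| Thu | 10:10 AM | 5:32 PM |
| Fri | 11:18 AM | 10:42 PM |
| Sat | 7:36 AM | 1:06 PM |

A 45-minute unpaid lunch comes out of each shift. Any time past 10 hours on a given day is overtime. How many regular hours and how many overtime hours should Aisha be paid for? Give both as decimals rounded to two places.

Regular 30.50 hours, overtime 0.65 hours

Wed: 7:37 AM–5:30 PM = 9 h 53 min; less 45 min break → 9 h 8 min
Thu: 10:10 AM–5:32 PM = 7 h 22 min; less 45 min break → 6 h 37 min
Fri: 11:18 AM–10:42 PM = 11 h 24 min; less 45 min break → 10 h 39 min
Sat: 7:36 AM–1:06 PM = 5 h 30 min; less 45 min break → 4 h 45 min
Wed reg 9 h 8 min / OT 0 h 0 min; Thu reg 6 h 37 min / OT 0 h 0 min; Fri reg 10 h 0 min / OT 0 h 39 min; Sat reg 4 h 45 min / OT 0 h 0 min.
Totals: regular 30 h 30 min, overtime 0 h 39 min.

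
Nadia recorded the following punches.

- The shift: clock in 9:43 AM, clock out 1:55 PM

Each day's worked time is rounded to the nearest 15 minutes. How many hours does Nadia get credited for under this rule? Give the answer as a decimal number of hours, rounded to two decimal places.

The shift: 9:43 AM–1:55 PM = 4 h 12 min → rounds to 4 h 15 min

4.25 hours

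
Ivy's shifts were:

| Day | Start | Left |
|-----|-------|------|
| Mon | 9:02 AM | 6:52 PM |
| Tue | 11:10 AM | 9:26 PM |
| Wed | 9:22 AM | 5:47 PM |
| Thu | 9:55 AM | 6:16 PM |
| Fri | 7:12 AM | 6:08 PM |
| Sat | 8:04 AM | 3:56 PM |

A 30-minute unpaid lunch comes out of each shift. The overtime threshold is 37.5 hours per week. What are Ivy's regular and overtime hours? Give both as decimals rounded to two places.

Regular 37.50 hours, overtime 15.17 hours

Mon: 9:02 AM–6:52 PM = 9 h 50 min; less 30 min break → 9 h 20 min
Tue: 11:10 AM–9:26 PM = 10 h 16 min; less 30 min break → 9 h 46 min
Wed: 9:22 AM–5:47 PM = 8 h 25 min; less 30 min break → 7 h 55 min
Thu: 9:55 AM–6:16 PM = 8 h 21 min; less 30 min break → 7 h 51 min
Fri: 7:12 AM–6:08 PM = 10 h 56 min; less 30 min break → 10 h 26 min
Sat: 8:04 AM–3:56 PM = 7 h 52 min; less 30 min break → 7 h 22 min
Total worked: 52 h 40 min = 52.67 h.
Threshold 37.5 h → overtime 15 h 10 min, regular 37 h 30 min.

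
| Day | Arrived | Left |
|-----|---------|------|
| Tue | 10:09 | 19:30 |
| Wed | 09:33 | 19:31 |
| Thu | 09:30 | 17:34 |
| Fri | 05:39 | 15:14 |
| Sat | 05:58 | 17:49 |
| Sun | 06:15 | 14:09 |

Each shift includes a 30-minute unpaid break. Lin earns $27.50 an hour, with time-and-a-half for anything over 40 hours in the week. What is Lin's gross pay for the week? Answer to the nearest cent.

$1665.81

Tue: 10:09–19:30 = 9 h 21 min; less 30 min break → 8 h 51 min
Wed: 09:33–19:31 = 9 h 58 min; less 30 min break → 9 h 28 min
Thu: 09:30–17:34 = 8 h 4 min; less 30 min break → 7 h 34 min
Fri: 05:39–15:14 = 9 h 35 min; less 30 min break → 9 h 5 min
Sat: 05:58–17:49 = 11 h 51 min; less 30 min break → 11 h 21 min
Sun: 06:15–14:09 = 7 h 54 min; less 30 min break → 7 h 24 min
Total worked: 53 h 43 min = 3223 min.
Regular 40 h 0 min = 2400 min at $27.50/h; overtime 13 h 43 min = 823 min at $41.25/h.
Pay = (2400 × $27.50 + 823 × $41.25) ÷ 60 = $1665.81.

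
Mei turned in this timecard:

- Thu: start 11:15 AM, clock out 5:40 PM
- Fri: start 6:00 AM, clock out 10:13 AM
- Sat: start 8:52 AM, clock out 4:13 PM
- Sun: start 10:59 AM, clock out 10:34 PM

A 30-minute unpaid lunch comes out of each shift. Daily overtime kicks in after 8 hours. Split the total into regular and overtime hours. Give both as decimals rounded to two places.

Thu: 11:15 AM–5:40 PM = 6 h 25 min; less 30 min break → 5 h 55 min
Fri: 6:00 AM–10:13 AM = 4 h 13 min; less 30 min break → 3 h 43 min
Sat: 8:52 AM–4:13 PM = 7 h 21 min; less 30 min break → 6 h 51 min
Sun: 10:59 AM–10:34 PM = 11 h 35 min; less 30 min break → 11 h 5 min
Thu reg 5 h 55 min / OT 0 h 0 min; Fri reg 3 h 43 min / OT 0 h 0 min; Sat reg 6 h 51 min / OT 0 h 0 min; Sun reg 8 h 0 min / OT 3 h 5 min.
Totals: regular 24 h 29 min, overtime 3 h 5 min.

Regular 24.48 hours, overtime 3.08 hours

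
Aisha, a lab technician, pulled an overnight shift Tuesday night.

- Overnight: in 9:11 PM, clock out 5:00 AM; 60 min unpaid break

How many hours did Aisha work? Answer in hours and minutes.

Overnight: 9:11 PM → midnight = 2 h 49 min; midnight → 5:00 AM = 5 h 0 min; span 7 h 49 min; less 60 min break → 6 h 49 min

6 h 49 min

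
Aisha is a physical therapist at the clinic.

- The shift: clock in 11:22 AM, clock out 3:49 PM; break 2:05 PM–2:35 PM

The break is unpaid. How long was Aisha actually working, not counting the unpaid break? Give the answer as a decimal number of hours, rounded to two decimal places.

3.95 hours

The shift: 11:22 AM–3:49 PM = 4 h 27 min; less 30 min break → 3 h 57 min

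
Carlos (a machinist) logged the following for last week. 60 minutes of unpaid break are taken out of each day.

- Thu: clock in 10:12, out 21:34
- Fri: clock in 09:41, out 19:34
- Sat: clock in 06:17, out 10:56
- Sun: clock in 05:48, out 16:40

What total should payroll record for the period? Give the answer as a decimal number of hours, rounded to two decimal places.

32.77 hours

Thu: 10:12–21:34 = 11 h 22 min; less 60 min break → 10 h 22 min
Fri: 09:41–19:34 = 9 h 53 min; less 60 min break → 8 h 53 min
Sat: 06:17–10:56 = 4 h 39 min; less 60 min break → 3 h 39 min
Sun: 05:48–16:40 = 10 h 52 min; less 60 min break → 9 h 52 min
Total: 10 h 22 min + 8 h 53 min + 3 h 39 min + 9 h 52 min = 32 h 46 min.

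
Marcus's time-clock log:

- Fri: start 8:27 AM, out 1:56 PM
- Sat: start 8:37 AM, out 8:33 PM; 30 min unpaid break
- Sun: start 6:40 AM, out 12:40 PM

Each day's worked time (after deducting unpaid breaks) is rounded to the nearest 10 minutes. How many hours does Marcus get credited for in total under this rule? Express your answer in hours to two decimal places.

Fri: 8:27 AM–1:56 PM = 5 h 29 min → rounds to 5 h 30 min
Sat: 8:37 AM–8:33 PM = 11 h 56 min − 30 min = 11 h 26 min → rounds to 11 h 30 min
Sun: 6:40 AM–12:40 PM = 6 h 0 min → rounds to 6 h 0 min
Total credited: 23 h 0 min.

23.00 hours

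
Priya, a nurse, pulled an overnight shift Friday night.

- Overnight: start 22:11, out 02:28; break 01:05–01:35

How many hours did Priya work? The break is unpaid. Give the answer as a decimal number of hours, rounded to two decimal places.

Overnight: 22:11 → midnight = 1 h 49 min; midnight → 02:28 = 2 h 28 min; span 4 h 17 min; less 30 min break → 3 h 47 min

3.78 hours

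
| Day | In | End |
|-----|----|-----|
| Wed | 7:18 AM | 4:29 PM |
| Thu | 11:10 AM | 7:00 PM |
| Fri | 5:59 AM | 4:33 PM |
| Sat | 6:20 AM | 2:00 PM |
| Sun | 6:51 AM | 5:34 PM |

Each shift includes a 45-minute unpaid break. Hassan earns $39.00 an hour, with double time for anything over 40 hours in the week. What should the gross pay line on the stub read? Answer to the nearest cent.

Wed: 7:18 AM–4:29 PM = 9 h 11 min; less 45 min break → 8 h 26 min
Thu: 11:10 AM–7:00 PM = 7 h 50 min; less 45 min break → 7 h 5 min
Fri: 5:59 AM–4:33 PM = 10 h 34 min; less 45 min break → 9 h 49 min
Sat: 6:20 AM–2:00 PM = 7 h 40 min; less 45 min break → 6 h 55 min
Sun: 6:51 AM–5:34 PM = 10 h 43 min; less 45 min break → 9 h 58 min
Total worked: 42 h 13 min = 2533 min.
Regular 40 h 0 min = 2400 min at $39.00/h; overtime 2 h 13 min = 133 min at $78.00/h.
Pay = (2400 × $39.00 + 133 × $78.00) ÷ 60 = $1732.90.

$1732.90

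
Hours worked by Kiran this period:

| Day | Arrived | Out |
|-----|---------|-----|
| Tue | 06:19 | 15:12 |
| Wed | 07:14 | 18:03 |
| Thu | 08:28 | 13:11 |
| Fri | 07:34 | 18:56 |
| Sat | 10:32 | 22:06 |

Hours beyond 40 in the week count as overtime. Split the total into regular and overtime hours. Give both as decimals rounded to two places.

Regular 40.00 hours, overtime 7.35 hours

Tue: 06:19–15:12 = 8 h 53 min
Wed: 07:14–18:03 = 10 h 49 min
Thu: 08:28–13:11 = 4 h 43 min
Fri: 07:34–18:56 = 11 h 22 min
Sat: 10:32–22:06 = 11 h 34 min
Total worked: 47 h 21 min = 47.35 h.
Threshold 40 h → overtime 7 h 21 min, regular 40 h 0 min.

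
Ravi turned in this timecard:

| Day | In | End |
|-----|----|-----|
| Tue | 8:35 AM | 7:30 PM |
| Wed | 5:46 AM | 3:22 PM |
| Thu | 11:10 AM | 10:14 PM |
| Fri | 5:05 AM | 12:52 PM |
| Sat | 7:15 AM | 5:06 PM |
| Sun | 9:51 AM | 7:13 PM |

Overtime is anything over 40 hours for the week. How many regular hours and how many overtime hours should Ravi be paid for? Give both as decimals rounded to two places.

Tue: 8:35 AM–7:30 PM = 10 h 55 min
Wed: 5:46 AM–3:22 PM = 9 h 36 min
Thu: 11:10 AM–10:14 PM = 11 h 4 min
Fri: 5:05 AM–12:52 PM = 7 h 47 min
Sat: 7:15 AM–5:06 PM = 9 h 51 min
Sun: 9:51 AM–7:13 PM = 9 h 22 min
Total worked: 58 h 35 min = 58.58 h.
Threshold 40 h → overtime 18 h 35 min, regular 40 h 0 min.

Regular 40.00 hours, overtime 18.58 hours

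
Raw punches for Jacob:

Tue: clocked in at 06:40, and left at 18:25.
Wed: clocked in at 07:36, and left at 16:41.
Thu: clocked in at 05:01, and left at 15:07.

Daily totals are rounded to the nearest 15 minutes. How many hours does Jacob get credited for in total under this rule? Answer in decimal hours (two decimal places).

30.75 hours

Tue: 06:40–18:25 = 11 h 45 min → rounds to 11 h 45 min
Wed: 07:36–16:41 = 9 h 5 min → rounds to 9 h 0 min
Thu: 05:01–15:07 = 10 h 6 min → rounds to 10 h 0 min
Total credited: 30 h 45 min.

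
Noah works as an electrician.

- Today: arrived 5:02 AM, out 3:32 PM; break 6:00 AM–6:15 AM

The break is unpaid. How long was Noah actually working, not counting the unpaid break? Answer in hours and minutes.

10 h 15 min

Today: 5:02 AM–3:32 PM = 10 h 30 min; less 15 min break → 10 h 15 min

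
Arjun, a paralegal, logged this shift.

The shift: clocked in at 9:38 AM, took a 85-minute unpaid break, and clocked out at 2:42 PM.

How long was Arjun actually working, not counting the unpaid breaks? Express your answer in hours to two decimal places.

The shift: 9:38 AM–2:42 PM = 5 h 4 min; less 85 min break → 3 h 39 min

3.65 hours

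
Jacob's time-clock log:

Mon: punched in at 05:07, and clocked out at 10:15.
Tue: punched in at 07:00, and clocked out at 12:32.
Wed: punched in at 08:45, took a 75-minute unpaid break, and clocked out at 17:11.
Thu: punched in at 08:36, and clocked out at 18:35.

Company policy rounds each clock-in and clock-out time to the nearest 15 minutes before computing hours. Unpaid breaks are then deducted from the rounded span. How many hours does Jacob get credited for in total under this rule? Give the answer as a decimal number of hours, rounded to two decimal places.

28.00 hours

Mon: in 05:07→05:00, out 10:15→10:15; 5 h 15 min
Tue: in 07:00→07:00, out 12:32→12:30; 5 h 30 min
Wed: in 08:45→08:45, out 17:11→17:15; 8 h 30 min − 75 min = 7 h 15 min
Thu: in 08:36→08:30, out 18:35→18:30; 10 h 0 min
Total credited: 28 h 0 min.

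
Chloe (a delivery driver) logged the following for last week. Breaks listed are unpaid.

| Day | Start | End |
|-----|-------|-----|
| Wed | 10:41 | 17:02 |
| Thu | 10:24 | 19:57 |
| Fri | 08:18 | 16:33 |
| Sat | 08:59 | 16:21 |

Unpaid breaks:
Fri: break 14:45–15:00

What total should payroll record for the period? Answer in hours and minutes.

Wed: 10:41–17:02 = 6 h 21 min
Thu: 10:24–19:57 = 9 h 33 min
Fri: 08:18–16:33 = 8 h 15 min; less 15 min break → 8 h 0 min
Sat: 08:59–16:21 = 7 h 22 min
Total: 6 h 21 min + 9 h 33 min + 8 h 0 min + 7 h 22 min = 31 h 16 min.

31 h 16 min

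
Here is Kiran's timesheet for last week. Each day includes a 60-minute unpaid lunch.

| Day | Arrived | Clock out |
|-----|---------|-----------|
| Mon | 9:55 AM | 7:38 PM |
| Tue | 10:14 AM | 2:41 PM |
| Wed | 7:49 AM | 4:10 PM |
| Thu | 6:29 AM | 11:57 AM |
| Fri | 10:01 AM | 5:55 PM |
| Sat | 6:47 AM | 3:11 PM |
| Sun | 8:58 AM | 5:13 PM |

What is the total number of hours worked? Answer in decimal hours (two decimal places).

Mon: 9:55 AM–7:38 PM = 9 h 43 min; less 60 min break → 8 h 43 min
Tue: 10:14 AM–2:41 PM = 4 h 27 min; less 60 min break → 3 h 27 min
Wed: 7:49 AM–4:10 PM = 8 h 21 min; less 60 min break → 7 h 21 min
Thu: 6:29 AM–11:57 AM = 5 h 28 min; less 60 min break → 4 h 28 min
Fri: 10:01 AM–5:55 PM = 7 h 54 min; less 60 min break → 6 h 54 min
Sat: 6:47 AM–3:11 PM = 8 h 24 min; less 60 min break → 7 h 24 min
Sun: 8:58 AM–5:13 PM = 8 h 15 min; less 60 min break → 7 h 15 min
Total: 8 h 43 min + 3 h 27 min + 7 h 21 min + 4 h 28 min + 6 h 54 min + 7 h 24 min + 7 h 15 min = 45 h 32 min.

45.53 hours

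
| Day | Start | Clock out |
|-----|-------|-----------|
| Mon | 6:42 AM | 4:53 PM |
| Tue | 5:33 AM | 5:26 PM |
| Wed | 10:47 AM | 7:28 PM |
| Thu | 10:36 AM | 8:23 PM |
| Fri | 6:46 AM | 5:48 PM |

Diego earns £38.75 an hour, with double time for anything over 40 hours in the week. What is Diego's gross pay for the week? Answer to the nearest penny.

£2446.42

Mon: 6:42 AM–4:53 PM = 10 h 11 min
Tue: 5:33 AM–5:26 PM = 11 h 53 min
Wed: 10:47 AM–7:28 PM = 8 h 41 min
Thu: 10:36 AM–8:23 PM = 9 h 47 min
Fri: 6:46 AM–5:48 PM = 11 h 2 min
Total worked: 51 h 34 min = 3094 min.
Regular 40 h 0 min = 2400 min at £38.75/h; overtime 11 h 34 min = 694 min at £77.50/h.
Pay = (2400 × £38.75 + 694 × £77.50) ÷ 60 = £2446.42.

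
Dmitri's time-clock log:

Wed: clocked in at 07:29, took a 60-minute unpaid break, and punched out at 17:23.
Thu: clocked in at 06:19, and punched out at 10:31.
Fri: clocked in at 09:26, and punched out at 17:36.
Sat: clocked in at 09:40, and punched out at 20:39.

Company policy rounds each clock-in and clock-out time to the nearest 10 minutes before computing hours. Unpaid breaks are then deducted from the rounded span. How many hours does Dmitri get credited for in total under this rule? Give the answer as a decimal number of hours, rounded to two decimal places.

32.17 hours

Wed: in 07:29→07:30, out 17:23→17:20; 9 h 50 min − 60 min = 8 h 50 min
Thu: in 06:19→06:20, out 10:31→10:30; 4 h 10 min
Fri: in 09:26→09:30, out 17:36→17:40; 8 h 10 min
Sat: in 09:40→09:40, out 20:39→20:40; 11 h 0 min
Total credited: 32 h 10 min.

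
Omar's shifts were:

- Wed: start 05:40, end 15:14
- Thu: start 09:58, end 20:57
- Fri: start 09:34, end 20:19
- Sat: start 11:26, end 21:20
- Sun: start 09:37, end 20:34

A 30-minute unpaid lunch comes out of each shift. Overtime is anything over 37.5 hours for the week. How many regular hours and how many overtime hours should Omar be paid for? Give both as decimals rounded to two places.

Regular 37.50 hours, overtime 12.15 hours

Wed: 05:40–15:14 = 9 h 34 min; less 30 min break → 9 h 4 min
Thu: 09:58–20:57 = 10 h 59 min; less 30 min break → 10 h 29 min
Fri: 09:34–20:19 = 10 h 45 min; less 30 min break → 10 h 15 min
Sat: 11:26–21:20 = 9 h 54 min; less 30 min break → 9 h 24 min
Sun: 09:37–20:34 = 10 h 57 min; less 30 min break → 10 h 27 min
Total worked: 49 h 39 min = 49.65 h.
Threshold 37.5 h → overtime 12 h 9 min, regular 37 h 30 min.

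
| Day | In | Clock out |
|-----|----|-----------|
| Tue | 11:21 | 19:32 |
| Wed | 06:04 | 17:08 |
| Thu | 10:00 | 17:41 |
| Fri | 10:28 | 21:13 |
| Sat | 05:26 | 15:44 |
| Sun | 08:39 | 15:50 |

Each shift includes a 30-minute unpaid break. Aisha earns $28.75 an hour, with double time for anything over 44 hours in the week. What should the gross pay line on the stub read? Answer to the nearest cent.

$1734.58

Tue: 11:21–19:32 = 8 h 11 min; less 30 min break → 7 h 41 min
Wed: 06:04–17:08 = 11 h 4 min; less 30 min break → 10 h 34 min
Thu: 10:00–17:41 = 7 h 41 min; less 30 min break → 7 h 11 min
Fri: 10:28–21:13 = 10 h 45 min; less 30 min break → 10 h 15 min
Sat: 05:26–15:44 = 10 h 18 min; less 30 min break → 9 h 48 min
Sun: 08:39–15:50 = 7 h 11 min; less 30 min break → 6 h 41 min
Total worked: 52 h 10 min = 3130 min.
Regular 44 h 0 min = 2640 min at $28.75/h; overtime 8 h 10 min = 490 min at $57.50/h.
Pay = (2640 × $28.75 + 490 × $57.50) ÷ 60 = $1734.58.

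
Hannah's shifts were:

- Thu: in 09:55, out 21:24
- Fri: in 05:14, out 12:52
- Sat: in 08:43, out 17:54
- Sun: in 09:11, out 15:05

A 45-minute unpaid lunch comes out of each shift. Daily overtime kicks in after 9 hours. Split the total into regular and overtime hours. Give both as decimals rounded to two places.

Regular 29.47 hours, overtime 1.73 hours

Thu: 09:55–21:24 = 11 h 29 min; less 45 min break → 10 h 44 min
Fri: 05:14–12:52 = 7 h 38 min; less 45 min break → 6 h 53 min
Sat: 08:43–17:54 = 9 h 11 min; less 45 min break → 8 h 26 min
Sun: 09:11–15:05 = 5 h 54 min; less 45 min break → 5 h 9 min
Thu reg 9 h 0 min / OT 1 h 44 min; Fri reg 6 h 53 min / OT 0 h 0 min; Sat reg 8 h 26 min / OT 0 h 0 min; Sun reg 5 h 9 min / OT 0 h 0 min.
Totals: regular 29 h 28 min, overtime 1 h 44 min.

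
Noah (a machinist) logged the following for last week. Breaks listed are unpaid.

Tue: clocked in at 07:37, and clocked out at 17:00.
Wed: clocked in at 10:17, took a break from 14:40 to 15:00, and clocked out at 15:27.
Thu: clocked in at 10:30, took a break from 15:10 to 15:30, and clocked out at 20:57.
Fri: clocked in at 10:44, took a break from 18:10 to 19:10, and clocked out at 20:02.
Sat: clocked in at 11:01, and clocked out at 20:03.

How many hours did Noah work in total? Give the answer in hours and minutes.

41 h 40 min

Tue: 07:37–17:00 = 9 h 23 min
Wed: 10:17–15:27 = 5 h 10 min; less 20 min break → 4 h 50 min
Thu: 10:30–20:57 = 10 h 27 min; less 20 min break → 10 h 7 min
Fri: 10:44–20:02 = 9 h 18 min; less 60 min break → 8 h 18 min
Sat: 11:01–20:03 = 9 h 2 min
Total: 9 h 23 min + 4 h 50 min + 10 h 7 min + 8 h 18 min + 9 h 2 min = 41 h 40 min.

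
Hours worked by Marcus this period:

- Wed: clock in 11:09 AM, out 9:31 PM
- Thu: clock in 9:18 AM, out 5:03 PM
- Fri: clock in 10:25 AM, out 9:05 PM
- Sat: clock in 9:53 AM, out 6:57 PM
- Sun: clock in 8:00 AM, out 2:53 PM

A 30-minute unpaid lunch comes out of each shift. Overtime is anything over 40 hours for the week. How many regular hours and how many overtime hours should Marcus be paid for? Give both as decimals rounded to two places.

Wed: 11:09 AM–9:31 PM = 10 h 22 min; less 30 min break → 9 h 52 min
Thu: 9:18 AM–5:03 PM = 7 h 45 min; less 30 min break → 7 h 15 min
Fri: 10:25 AM–9:05 PM = 10 h 40 min; less 30 min break → 10 h 10 min
Sat: 9:53 AM–6:57 PM = 9 h 4 min; less 30 min break → 8 h 34 min
Sun: 8:00 AM–2:53 PM = 6 h 53 min; less 30 min break → 6 h 23 min
Total worked: 42 h 14 min = 42.23 h.
Threshold 40 h → overtime 2 h 14 min, regular 40 h 0 min.

Regular 40.00 hours, overtime 2.23 hours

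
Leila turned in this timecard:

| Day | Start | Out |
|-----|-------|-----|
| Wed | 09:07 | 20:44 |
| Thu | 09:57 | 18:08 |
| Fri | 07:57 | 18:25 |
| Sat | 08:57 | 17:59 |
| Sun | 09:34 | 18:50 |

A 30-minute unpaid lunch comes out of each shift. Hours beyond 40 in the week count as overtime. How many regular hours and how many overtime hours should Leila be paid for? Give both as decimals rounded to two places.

Regular 40.00 hours, overtime 6.07 hours

Wed: 09:07–20:44 = 11 h 37 min; less 30 min break → 11 h 7 min
Thu: 09:57–18:08 = 8 h 11 min; less 30 min break → 7 h 41 min
Fri: 07:57–18:25 = 10 h 28 min; less 30 min break → 9 h 58 min
Sat: 08:57–17:59 = 9 h 2 min; less 30 min break → 8 h 32 min
Sun: 09:34–18:50 = 9 h 16 min; less 30 min break → 8 h 46 min
Total worked: 46 h 4 min = 46.07 h.
Threshold 40 h → overtime 6 h 4 min, regular 40 h 0 min.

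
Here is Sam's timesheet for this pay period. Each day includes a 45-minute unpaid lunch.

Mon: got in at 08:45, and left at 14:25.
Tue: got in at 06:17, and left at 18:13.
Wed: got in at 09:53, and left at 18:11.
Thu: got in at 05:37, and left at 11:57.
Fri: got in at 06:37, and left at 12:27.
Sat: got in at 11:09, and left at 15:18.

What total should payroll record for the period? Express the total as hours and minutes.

37 h 43 min

Mon: 08:45–14:25 = 5 h 40 min; less 45 min break → 4 h 55 min
Tue: 06:17–18:13 = 11 h 56 min; less 45 min break → 11 h 11 min
Wed: 09:53–18:11 = 8 h 18 min; less 45 min break → 7 h 33 min
Thu: 05:37–11:57 = 6 h 20 min; less 45 min break → 5 h 35 min
Fri: 06:37–12:27 = 5 h 50 min; less 45 min break → 5 h 5 min
Sat: 11:09–15:18 = 4 h 9 min; less 45 min break → 3 h 24 min
Total: 4 h 55 min + 11 h 11 min + 7 h 33 min + 5 h 35 min + 5 h 5 min + 3 h 24 min = 37 h 43 min.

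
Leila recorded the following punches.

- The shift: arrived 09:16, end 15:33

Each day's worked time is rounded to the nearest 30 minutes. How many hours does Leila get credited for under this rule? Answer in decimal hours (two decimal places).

The shift: 09:16–15:33 = 6 h 17 min → rounds to 6 h 30 min

6.50 hours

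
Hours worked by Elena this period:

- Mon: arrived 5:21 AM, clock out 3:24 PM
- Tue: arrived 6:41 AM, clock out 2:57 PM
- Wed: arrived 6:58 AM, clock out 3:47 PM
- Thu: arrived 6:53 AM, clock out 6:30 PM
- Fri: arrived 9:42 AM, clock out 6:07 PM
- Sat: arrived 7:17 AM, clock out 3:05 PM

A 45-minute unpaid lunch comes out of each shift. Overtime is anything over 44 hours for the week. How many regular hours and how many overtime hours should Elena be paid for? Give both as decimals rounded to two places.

Regular 44.00 hours, overtime 6.47 hours

Mon: 5:21 AM–3:24 PM = 10 h 3 min; less 45 min break → 9 h 18 min
Tue: 6:41 AM–2:57 PM = 8 h 16 min; less 45 min break → 7 h 31 min
Wed: 6:58 AM–3:47 PM = 8 h 49 min; less 45 min break → 8 h 4 min
Thu: 6:53 AM–6:30 PM = 11 h 37 min; less 45 min break → 10 h 52 min
Fri: 9:42 AM–6:07 PM = 8 h 25 min; less 45 min break → 7 h 40 min
Sat: 7:17 AM–3:05 PM = 7 h 48 min; less 45 min break → 7 h 3 min
Total worked: 50 h 28 min = 50.47 h.
Threshold 44 h → overtime 6 h 28 min, regular 44 h 0 min.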